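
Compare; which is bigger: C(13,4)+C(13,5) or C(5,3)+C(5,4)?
C(13,4)+C(13,5)

Working:
First=2,002, Second=15.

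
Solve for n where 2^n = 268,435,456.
268,435,456 = 1,024 × 1,024 × 256 = 2^10 × 2^10 × 2^8 = 2^28, so n = 28.
Final answer: 28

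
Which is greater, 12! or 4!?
12!
12!=479,001,600, 4!=24. 12! > 4!.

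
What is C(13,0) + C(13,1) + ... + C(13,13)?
8,192

Reasoning: Sum of binomial coefficients = 2^13 = 8,192.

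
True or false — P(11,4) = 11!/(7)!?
True
Permutation formula P(n,k) = n!/(n-k)!: 11!/7! = 39,916,800/5,040 = 7,920 = P(11,4). The statement holds.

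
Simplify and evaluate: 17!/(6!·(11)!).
This is C(17,6) = 12,376.
Final answer: 12,376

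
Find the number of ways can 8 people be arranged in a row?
Arrangements of 8 distinct objects: 8! = 40,320.
Final answer: 40,320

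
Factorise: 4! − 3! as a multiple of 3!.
4! − 3! = 4·3! − 3! = (4 − 1)·3! = 3 × 3! = 18.

Answer: 3 × 3! = 18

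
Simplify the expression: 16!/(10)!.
5,765,760

Explanation: This equals 16×15×...×11 = 5,765,760.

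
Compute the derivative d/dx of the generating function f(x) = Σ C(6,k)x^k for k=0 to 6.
Term-by-term differentiation gives Σ k·C(6,k)x^{k-1} for k=1 to 6.
Final answer: Σ k·C(6,k)x^(k-1) for k=1 to 6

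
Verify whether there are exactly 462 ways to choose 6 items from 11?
C(11,6) = 462.
Final answer: True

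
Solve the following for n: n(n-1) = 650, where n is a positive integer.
26

Working:
n² − n − 650 = 0, so n = (1 ± √(1 + 4·650))/2 = (1 ± √2,601)/2 = (1 ± 51)/2, i.e. n = 26 or n = -25. Taking the positive root, n = 26 (check: 26×25 = 650).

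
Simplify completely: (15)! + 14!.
(15)! + 14! = (15)·14! + 14! = (15+1)·14! = 16·14! = 1,394,852,659,200.

Answer: 1,394,852,659,200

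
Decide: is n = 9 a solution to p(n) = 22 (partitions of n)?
No

Explanation: Pentagonal recurrence p(n) = p(n−1) + p(n−2) − p(n−5) − p(n−7) + …: p(9) = p(8) + p(7) − p(4) − p(2) = 22 + 15 − 5 − 2 = 30, which does not equal 22.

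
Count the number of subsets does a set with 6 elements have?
64

Working:
Each element can be included or excluded: 2^6 = 64.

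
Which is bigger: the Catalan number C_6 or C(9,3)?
C_6 = C(12,6)/(6+1) = 924/7 = 132; C(9,3) = 84.

Answer: C_6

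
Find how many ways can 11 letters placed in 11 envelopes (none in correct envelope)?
14,684,570
Using D(n) = (n-1)[D(n-1) + D(n-2)]:
D(11) = (11-1) × [D(10) + D(9)]
      = 10 × [1334961 + 133496]
      = 10 × 1468457
      = 14,684,570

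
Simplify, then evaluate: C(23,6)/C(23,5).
3
C(n,k+1)/C(n,k) = (n−k)/(k+1). Here (23−5)/(5+1) = 18/6 = 3.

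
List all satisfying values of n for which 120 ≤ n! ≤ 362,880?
5, 6, 7, 8, 9

Explanation: n! is strictly increasing; 5! = 120 and 9! = 362,880, so valid n = 5, 6, 7, 8, 9.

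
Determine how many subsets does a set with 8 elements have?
256

Solution: Each element can be included or excluded: 2^8 = 256.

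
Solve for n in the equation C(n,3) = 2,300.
25

Working:
C(n,3) = n(n−1)(n−2)/3! is increasing in n, and n(n−1)(n−2) = 3!·2,300 = 13,800 ≈ (n−1)^3 gives n ≈ 25.0. Check: C(23,3) = 1,771, C(24,3) = 2,024, C(25,3) = 2,300 ✓. So n = 25.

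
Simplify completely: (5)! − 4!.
(5)! − 4! = (5)·4! − 4! = (5−1)·4! = 4·4! = 96.
Final answer: 96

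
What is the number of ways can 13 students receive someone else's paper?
Using D(n) = (n-1)[D(n-1) + D(n-2)]:
D(13) = (13-1) × [D(12) + D(11)]
      = 12 × [176214841 + 14684570]
      = 12 × 190899411
      = 2,290,792,932

Answer: 2,290,792,932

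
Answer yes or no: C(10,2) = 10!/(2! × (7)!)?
No

Working:
The correct denominator is 2!×8!, giving C(10,2) = 45; the stated RHS is 10!/(2!×7!) = 360 ≠ 45, so the statement does not hold.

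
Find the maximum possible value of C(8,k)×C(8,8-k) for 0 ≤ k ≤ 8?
4,900

Reasoning: C(8,k)·C(8,8-k) = C(8,k)², maximised at the centre k = 4: C(8,4)² = 4,900.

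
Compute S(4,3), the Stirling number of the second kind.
6

Solution: Using the Stirling recurrence: S(n,k) = k·S(n-1,k) + S(n-1,k-1)
S(4,3) = 3·S(3,3) + S(3,2)
         = 3·1 + 3
         = 3 + 3
         = 6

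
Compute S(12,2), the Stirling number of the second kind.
Using the Stirling recurrence: S(n,k) = k·S(n-1,k) + S(n-1,k-1)
S(12,2) = 2·S(11,2) + S(11,1)
         = 2·1023 + 1
         = 2046 + 1
         = 2,047

Answer: 2,047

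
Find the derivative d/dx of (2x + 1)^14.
28(2x + 1)^13
Chain rule: 14(2x+1)^{13} × 2 = 28(2x+1)^{13}.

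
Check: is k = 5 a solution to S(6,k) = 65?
No

Working:
S(6,5) = 5·S(5,5) + S(5,4) = 5·1 + 10 = 15, which does not equal 65.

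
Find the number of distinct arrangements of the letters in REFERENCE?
7,560

Explanation: Word has 9 letters (R=2, E=4, F=1, N=1, C=1). Arrangements: 9!/Π(k!) = 7,560.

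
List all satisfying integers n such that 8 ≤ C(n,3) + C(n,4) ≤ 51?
5, 6

Reasoning: C(4,3)+C(4,4)=5; C(5,3)+C(5,4)=15; C(6,3)+C(6,4)=35; C(7,3)+C(7,4)=70. So valid n = 5, 6.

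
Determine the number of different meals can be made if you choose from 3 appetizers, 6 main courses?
18

Solution: By the multiplication principle: 3 × 6 = 18.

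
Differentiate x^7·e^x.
Product rule: d/dx[x^7]·e^x + x^7·d/dx[e^x] = 7x^{6}e^x + x^7e^x.
Final answer: (7x^6 + x^7)e^x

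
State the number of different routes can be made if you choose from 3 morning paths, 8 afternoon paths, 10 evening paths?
240

Working:
By the multiplication principle: 3 × 8 × 10 = 240.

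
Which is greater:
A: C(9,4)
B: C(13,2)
A

Explanation: A=C(9,4)=126, B=C(13,2)=78.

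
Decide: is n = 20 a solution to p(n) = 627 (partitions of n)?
Yes

Pentagonal recurrence p(n) = p(n−1) + p(n−2) − p(n−5) − p(n−7) + …: p(20) = p(19) + p(18) − p(15) − p(13) + p(8) + p(5) = 490 + 385 − 176 − 101 + 22 + 7 = 627, which equals 627.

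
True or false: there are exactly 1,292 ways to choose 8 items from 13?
False

C(13,8) = 1,287 ≠ 1292.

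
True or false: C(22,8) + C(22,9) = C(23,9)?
True

Solution: Pascal's identity C(n,k) + C(n,k+1) = C(n+1,k+1): 319,770 + 497,420 = 817,190 = C(23,9).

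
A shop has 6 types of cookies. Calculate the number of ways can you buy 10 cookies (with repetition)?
3,003

Solution: Stars and bars: C(10+6-1, 10) = C(15, 10) = 3,003.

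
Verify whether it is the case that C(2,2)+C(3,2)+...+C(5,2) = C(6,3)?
Hockey stick identity gives Σ = C(6,3) = 20; RHS C(6,3) = 20.
Final answer: True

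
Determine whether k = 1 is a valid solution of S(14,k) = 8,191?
No

S(14,1) = 1·S(13,1) + S(13,0) = 1·1 + 0 = 1, which does not equal 8,191.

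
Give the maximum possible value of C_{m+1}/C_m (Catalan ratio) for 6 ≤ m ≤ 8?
C_{m+1}/C_m = 2(2m+1)/(m+2), which increases with m. Maximum at m = 8: 2·17/10 = 17/5.
Final answer: 17/5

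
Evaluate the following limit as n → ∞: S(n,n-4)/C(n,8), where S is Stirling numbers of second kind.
The leading term of S(n,n-4) as a polynomial in n is (7)!!·C(n,8), so the ratio → (7)!! = 105.
Final answer: 105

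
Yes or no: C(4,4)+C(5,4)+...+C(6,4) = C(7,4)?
No

Solution: Hockey stick identity gives Σ = C(7,5) = 21; RHS C(7,4) = 35.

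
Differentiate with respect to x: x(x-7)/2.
(2x - 7)/2

Working:
d/dx[(x-0)(x-7)] = (x-7) + (x-0) = 2x - 7. Dividing by 2 gives (2x - 7)/2.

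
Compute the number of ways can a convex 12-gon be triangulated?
Using the Catalan number formula: C_n = C(2n, n) / (n+1)
C_10 = C(20, 10) / (10+1)
     = 184756 / 11
     = 16,796
Final answer: 16,796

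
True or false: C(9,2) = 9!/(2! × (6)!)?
False

Explanation: The correct denominator is 2!×7!, giving C(9,2) = 36; the stated RHS is 9!/(2!×6!) = 252 ≠ 36, so the statement does not hold.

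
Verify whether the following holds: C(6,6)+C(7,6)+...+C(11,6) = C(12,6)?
Hockey stick identity gives Σ = C(12,7) = 792; RHS C(12,6) = 924.
Final answer: False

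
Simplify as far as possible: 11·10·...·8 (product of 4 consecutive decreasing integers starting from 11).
This is P(11,4) = 11!/(7)! = 7,920.
Final answer: 7,920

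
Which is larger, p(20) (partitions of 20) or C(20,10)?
C(20,10)

Reasoning: Pentagonal recurrence p(n) = p(n−1) + p(n−2) − p(n−5) − p(n−7) + …: p(20) = p(19) + p(18) − p(15) − p(13) + p(8) + p(5) = 490 + 385 − 176 − 101 + 22 + 7 = 627; C(20,10) = 184,756.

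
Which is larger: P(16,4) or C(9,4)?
P(16,4)
P(16,4)=43,680, C(9,4)=126.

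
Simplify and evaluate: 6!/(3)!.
120

This equals 6×5×4 = 120.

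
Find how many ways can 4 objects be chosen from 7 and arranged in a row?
840
P(7,4) = 7!/(7-4)! = 840.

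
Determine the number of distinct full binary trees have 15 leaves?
2,674,440

Working:
Using the Catalan number formula: C_n = C(2n, n) / (n+1)
C_14 = C(28, 14) / (14+1)
     = 40116600 / 15
     = 2,674,440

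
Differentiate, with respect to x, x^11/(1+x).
(11x^10(1+x) - x^11)/(1+x)²
Quotient rule: [11x^{10}(1+x) - x^11]/(1+x)².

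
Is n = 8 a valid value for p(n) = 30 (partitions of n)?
No

Working:
Pentagonal recurrence p(n) = p(n−1) + p(n−2) − p(n−5) − p(n−7) + …: p(8) = p(7) + p(6) − p(3) − p(1) = 15 + 11 − 3 − 1 = 22, which does not equal 30.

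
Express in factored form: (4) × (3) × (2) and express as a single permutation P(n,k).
Product of 3 consecutive descending integers starting at 4: P(4,3) = 4!/1! = 24.
Final answer: P(4,3) = 4!/(1)!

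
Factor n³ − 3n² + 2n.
n³ − 3n² + 2n = n(n² − 3n + 2) = n(n − 1)(n − 2).
Final answer: n(n − 1)(n − 2)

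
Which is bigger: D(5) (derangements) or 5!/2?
D(5) = (5-1)·[D(4) + D(3)] = 4·[9 + 2] = 44; 5!/2 = 120/2 = 60.
Final answer: 5!/2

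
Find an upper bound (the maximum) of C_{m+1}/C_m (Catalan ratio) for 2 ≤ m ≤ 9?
38/11
C_{m+1}/C_m = 2(2m+1)/(m+2), which increases with m. Maximum at m = 9: 2·19/11 = 38/11.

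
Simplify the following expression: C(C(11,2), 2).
1,485
C(11,2) = 55, then C(55, 2) = 1,485.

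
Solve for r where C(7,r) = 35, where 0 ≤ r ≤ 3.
3

Working:
C(7,r) is increasing for 0 ≤ r ≤ 3. Stepping up (C(7,r+1) = C(7,r)·(7−r)/(r+1)): C(7,1) = 7, C(7,2) = 21, C(7,3) = 35 ✓. So r = 3.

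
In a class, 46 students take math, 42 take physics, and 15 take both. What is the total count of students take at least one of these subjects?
73

Reasoning: |A∪B| = |A|+|B|-|A∩B| = 46+42-15 = 73.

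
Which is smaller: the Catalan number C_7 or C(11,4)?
C(11,4)

Explanation: C_7 = C(14,7)/(7+1) = 3,432/8 = 429; C(11,4) = 330.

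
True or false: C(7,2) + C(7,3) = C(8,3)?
True

Working:
Pascal's identity C(n,k) + C(n,k+1) = C(n+1,k+1): 21 + 35 = 56 = C(8,3).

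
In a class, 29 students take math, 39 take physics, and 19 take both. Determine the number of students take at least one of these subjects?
49

Solution: |A∪B| = |A|+|B|-|A∩B| = 29+39-19 = 49.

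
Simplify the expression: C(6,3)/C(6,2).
4/3

C(n,k+1)/C(n,k) = (n−k)/(k+1). Here (6−2)/(2+1) = 4/3 = 4/3.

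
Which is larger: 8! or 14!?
14!
8!=40,320, 14!=87,178,291,200. 14! > 8!.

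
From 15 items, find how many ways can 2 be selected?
105
C(15,2) = 15! / (2! × (15-2)!)
         = 15! / (2! × 13!)
         = 105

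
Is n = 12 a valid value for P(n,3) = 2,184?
No

Explanation: P(12,3) = 12·11·10 = 1,320, which does not equal 2,184.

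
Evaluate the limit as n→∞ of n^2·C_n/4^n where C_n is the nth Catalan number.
∞

Solution: C_n ~ 4^n/(n^(3/2)√π), so n^2·C_n/4^n ~ n^(2 − 3/2)/√π → ∞.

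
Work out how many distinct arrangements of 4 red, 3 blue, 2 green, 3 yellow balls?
277,200

Reasoning: Multinomial: 12!/(4! × 3! × 2! × 3!) = 277,200.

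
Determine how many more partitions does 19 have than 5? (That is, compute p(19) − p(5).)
483

Reasoning: Pentagonal recurrence p(n) = p(n−1) + p(n−2) − p(n−5) − p(n−7) + …: p(19) = p(18) + p(17) − p(14) − p(12) + p(7) + p(4) = 385 + 297 − 135 − 77 + 15 + 5 = 490.
p(5) = p(4) + p(3) − p(0) = 5 + 3 − 1 = 7.
Difference = 490 − 7 = 483.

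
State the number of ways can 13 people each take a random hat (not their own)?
2,290,792,932
Using D(n) = (n-1)[D(n-1) + D(n-2)]:
D(13) = (13-1) × [D(12) + D(11)]
      = 12 × [176214841 + 14684570]
      = 12 × 190899411
      = 2,290,792,932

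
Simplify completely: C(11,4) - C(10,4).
120

Solution: C(11,4) - C(10,4) = C(10,3) = 120.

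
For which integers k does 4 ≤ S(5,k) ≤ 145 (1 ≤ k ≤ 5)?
S(5,1)=1; S(5,2)=15; S(5,3)=25; S(5,4)=10; S(5,5)=1. So valid k = 2, 3, 4.

Answer: 2, 3, 4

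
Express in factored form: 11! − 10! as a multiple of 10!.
10 × 10! = 36,288,000
11! − 10! = 11·10! − 10! = (11 − 1)·10! = 10 × 10! = 36,288,000.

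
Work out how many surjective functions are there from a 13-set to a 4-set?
60,780,720

Explanation: Onto functions = 4! × S(13,4)
First compute S(13,4) via recurrence:
Using the Stirling recurrence: S(n,k) = k·S(n-1,k) + S(n-1,k-1)
S(13,4) = 4·S(12,4) + S(12,3)
         = 4·611501 + 86526
         = 2446004 + 86526
         = 2,532,530
Then: 24 × 2532530 = 60,780,720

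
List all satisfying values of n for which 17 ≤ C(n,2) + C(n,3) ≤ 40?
5, 6

C(4,2)+C(4,3)=10; C(5,2)+C(5,3)=20; C(6,2)+C(6,3)=35; C(7,2)+C(7,3)=56. So valid n = 5, 6.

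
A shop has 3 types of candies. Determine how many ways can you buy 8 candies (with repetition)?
45

Solution: Stars and bars: C(8+3-1, 8) = C(10, 8) = 45.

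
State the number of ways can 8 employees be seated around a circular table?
Circular arrangements: (8-1)! = 5,040.
Final answer: 5,040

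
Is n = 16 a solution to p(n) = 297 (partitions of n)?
No

Working:
Pentagonal recurrence p(n) = p(n−1) + p(n−2) − p(n−5) − p(n−7) + …: p(16) = p(15) + p(14) − p(11) − p(9) + p(4) + p(1) = 176 + 135 − 56 − 30 + 5 + 1 = 231, which does not equal 297.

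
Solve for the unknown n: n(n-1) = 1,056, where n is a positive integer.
33
n² − n − 1,056 = 0, so n = (1 ± √(1 + 4·1,056))/2 = (1 ± √4,225)/2 = (1 ± 65)/2, i.e. n = 33 or n = -32. Taking the positive root, n = 33 (check: 33×32 = 1,056).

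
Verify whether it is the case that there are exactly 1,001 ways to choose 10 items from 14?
C(14,10) = 1,001.
Final answer: True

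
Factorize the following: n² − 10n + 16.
(n − 2)(n − 8)

Seek roots whose sum is 10 and product is 16: (2, 8). So n² − 10n + 16 = (n − 2)(n − 8).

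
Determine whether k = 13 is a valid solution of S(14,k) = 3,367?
No
S(14,13) = 13·S(13,13) + S(13,12) = 13·1 + 78 = 91, which does not equal 3,367.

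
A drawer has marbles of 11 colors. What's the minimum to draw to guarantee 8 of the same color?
78

Working:
Worst case: 7 of each = 77. One more: 78.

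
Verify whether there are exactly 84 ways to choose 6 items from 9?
True

C(9,6) = 84.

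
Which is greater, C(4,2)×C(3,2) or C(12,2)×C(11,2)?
C(4,2)×C(3,2)=18, C(12,2)×C(11,2)=3,630.

Answer: C(12,2)×C(11,2)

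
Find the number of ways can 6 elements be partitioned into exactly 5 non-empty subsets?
15

Explanation: This equals S(6,5), the Stirling number of the 2nd kind.
Using the Stirling recurrence: S(n,k) = k·S(n-1,k) + S(n-1,k-1)
S(6,5) = 5·S(5,5) + S(5,4)
         = 5·1 + 10
         = 5 + 10
         = 15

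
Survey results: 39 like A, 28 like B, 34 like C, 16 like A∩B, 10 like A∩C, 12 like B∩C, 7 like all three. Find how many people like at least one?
70

Reasoning: |A∪B∪C| = 39+28+34-16-10-12+7 = 70.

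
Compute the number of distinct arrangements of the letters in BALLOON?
1,260

Explanation: Word has 7 letters (B=1, A=1, L=2, O=2, N=1). Arrangements: 7!/Π(k!) = 1,260.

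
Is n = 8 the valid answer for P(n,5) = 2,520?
No

Working:
P(8,5) = 8·7·6·5·4 = 6,720, which does not equal 2,520.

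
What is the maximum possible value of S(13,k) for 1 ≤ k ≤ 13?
9,321,312

Explanation: Row S(13,k) for k = 1..13 (via S(n,k) = k·S(n−1,k) + S(n−1,k−1)): 1, 4,095, 261,625, 2,532,530, 7,508,501, 9,321,312, 5,715,424, 1,899,612, 359,502, 39,325, 2,431, 78, 1. The row is unimodal; maximum at k = 6: 9,321,312.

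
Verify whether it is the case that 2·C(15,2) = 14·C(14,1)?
False

Working:
Absorption identity k·C(n,k) = n·C(n-1,k-1). LHS = 2·105 = 210; RHS = 14·14 = 196.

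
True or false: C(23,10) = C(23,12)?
False

Working:
C(23,10) = 1,144,066 but C(23,12) = 1,352,078; symmetry gives C(23,10) = C(23,13), not C(23,12).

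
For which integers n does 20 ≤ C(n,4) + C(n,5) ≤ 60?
6, 7

C(5,4)+C(5,5)=6; C(6,4)+C(6,5)=21; C(7,4)+C(7,5)=56; C(8,4)+C(8,5)=126. So valid n = 6, 7.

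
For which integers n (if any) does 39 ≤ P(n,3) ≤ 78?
5

Explanation: P(4,3)=24; P(5,3)=60; P(6,3)=120. So valid n = 5.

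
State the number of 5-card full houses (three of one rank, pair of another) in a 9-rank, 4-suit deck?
1,728

Triple rank: 9. Triple suits: C(4,3)=4. Pair rank: 8. Pair suits: C(4,2)=6. Total: 1,728.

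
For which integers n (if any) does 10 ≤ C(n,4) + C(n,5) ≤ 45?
6

Solution: C(5,4)+C(5,5)=6; C(6,4)+C(6,5)=21; C(7,4)+C(7,5)=56. So valid n = 6.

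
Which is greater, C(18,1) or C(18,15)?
C(18,15)

Working:
C(18,1)=18, C(18,15)=816.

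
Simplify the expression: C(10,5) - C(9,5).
C(10,5) - C(9,5) = C(9,4) = 126.
Final answer: 126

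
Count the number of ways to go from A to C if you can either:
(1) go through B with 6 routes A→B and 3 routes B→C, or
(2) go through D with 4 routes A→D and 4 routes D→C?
Route via B: 6×3=18. Route via D: 4×4=16. Total: 34.

Answer: 34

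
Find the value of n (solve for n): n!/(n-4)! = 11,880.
12

Solution: n!/(n-4)! = n×(n-1)×(n-2)×(n-3), a product of 4 consecutive integers ≈ (n−1.5)^4. 11,880^(1/4) + 1.5 ≈ 11.9; check n = 12: 12×11×10×9 = 11,880 ✓. So n = 12.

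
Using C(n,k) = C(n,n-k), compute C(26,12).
9,657,700

Reasoning: C(26,12) = C(26,14) = 9,657,700.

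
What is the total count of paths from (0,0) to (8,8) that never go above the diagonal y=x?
1,430

Explanation: Counted by the Catalan number C_8: C_8 = C(16,8)/(8+1) = 12,870/9 = 1,430.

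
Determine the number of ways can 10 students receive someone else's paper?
1,334,961
Using D(n) = (n-1)[D(n-1) + D(n-2)]:
D(10) = (10-1) × [D(9) + D(8)]
      = 9 × [133496 + 14833]
      = 9 × 148329
      = 1,334,961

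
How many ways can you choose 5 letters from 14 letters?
2,002

Working:
C(14,5) = 14! / (5! × (14-5)!)
         = 14! / (5! × 9!)
         = 2,002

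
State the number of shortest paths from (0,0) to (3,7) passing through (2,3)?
50
To (2,3): C(5,2)=10. From there: C(5,1)=5. Total: 50.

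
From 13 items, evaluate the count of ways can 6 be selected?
1,716

C(13,6) = 13! / (6! × (13-6)!)
         = 13! / (6! × 7!)
         = 1,716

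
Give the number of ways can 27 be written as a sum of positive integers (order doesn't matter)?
3,010

Reasoning: Pentagonal recurrence p(n) = p(n−1) + p(n−2) − p(n−5) − p(n−7) + …: p(27) = p(26) + p(25) − p(22) − p(20) + p(15) + p(12) − p(5) − p(1) = 2,436 + 1,958 − 1,002 − 627 + 176 + 77 − 7 − 1 = 3,010.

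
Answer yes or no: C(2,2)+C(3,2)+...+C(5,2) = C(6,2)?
Hockey stick identity gives Σ = C(6,3) = 20; RHS C(6,2) = 15.

Answer: No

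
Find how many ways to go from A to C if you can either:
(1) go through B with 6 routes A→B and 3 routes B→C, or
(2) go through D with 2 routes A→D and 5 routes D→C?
Route via B: 6×3=18. Route via D: 2×5=10. Total: 28.
Final answer: 28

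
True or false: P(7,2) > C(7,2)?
True
P(7,2) = 42 and C(7,2) = 21; P(n,r) = r! × C(n,r) so P > C whenever r ≥ 2.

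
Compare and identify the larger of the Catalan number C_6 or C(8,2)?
C_6
C_6 = C(12,6)/(6+1) = 924/7 = 132; C(8,2) = 28.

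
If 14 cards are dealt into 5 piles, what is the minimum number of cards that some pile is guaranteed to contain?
3

Reasoning: Pigeonhole: ⌈14/5⌉ = 3.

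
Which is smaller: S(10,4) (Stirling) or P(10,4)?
P(10,4)
S(10,4) = 4·S(9,4) + S(9,3) = 4·7,770 + 3,025 = 34,105; P(10,4) = 5,040.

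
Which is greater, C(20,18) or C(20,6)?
C(20,18)=190, C(20,6)=38,760.
Final answer: C(20,6)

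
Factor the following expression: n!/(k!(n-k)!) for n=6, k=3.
C(6,3) = 20

Working:
This is the binomial coefficient C(6,3) = 20.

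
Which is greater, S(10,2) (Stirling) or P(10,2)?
S(10,2) = 2·S(9,2) + S(9,1) = 2·255 + 1 = 511; P(10,2) = 90.
Final answer: S(10,2)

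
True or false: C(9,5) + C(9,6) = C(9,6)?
False

Working:
Pascal's identity gives C(10,6) = 210, whereas C(9,6) = 84.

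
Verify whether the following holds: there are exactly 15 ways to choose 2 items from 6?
C(6,2) = 15.

Answer: True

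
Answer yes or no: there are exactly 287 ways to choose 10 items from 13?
C(13,10) = 286 ≠ 287.
Final answer: No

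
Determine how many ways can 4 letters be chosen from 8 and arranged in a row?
1,680

Working:
P(8,4) = 8!/(8-4)! = 1,680.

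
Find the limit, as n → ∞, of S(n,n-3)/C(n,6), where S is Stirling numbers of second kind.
15

The leading term of S(n,n-3) as a polynomial in n is (5)!!·C(n,6), so the ratio → (5)!! = 15.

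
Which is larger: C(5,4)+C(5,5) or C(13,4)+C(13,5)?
C(13,4)+C(13,5)

Explanation: First=6, Second=2,002.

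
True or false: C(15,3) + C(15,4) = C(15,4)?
False

Pascal's identity gives C(16,4) = 1,820, whereas C(15,4) = 1,365.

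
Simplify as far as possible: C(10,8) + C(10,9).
55

By Pascal's identity: C(11,9) = 55.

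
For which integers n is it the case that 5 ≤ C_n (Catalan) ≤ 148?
3, 4, 5, 6

Reasoning: C_2=2; C_3=5; C_4=14; C_5=42; C_6=132; C_7=429. So valid n = 3, 4, 5, 6.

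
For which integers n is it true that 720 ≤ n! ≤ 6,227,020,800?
6, 7, 8, 9, 10, 11, 12, 13

n! is strictly increasing; 6! = 720 and 13! = 6,227,020,800, so valid n = 6, 7, 8, 9, 10, 11, 12, 13.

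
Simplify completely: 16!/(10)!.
5,765,760

This equals 16×15×...×11 = 5,765,760.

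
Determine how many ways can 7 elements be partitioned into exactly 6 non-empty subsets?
21

Reasoning: This equals S(7,6), the Stirling number of the 2nd kind.
Using the Stirling recurrence: S(n,k) = k·S(n-1,k) + S(n-1,k-1)
S(7,6) = 6·S(6,6) + S(6,5)
         = 6·1 + 15
         = 6 + 15
         = 21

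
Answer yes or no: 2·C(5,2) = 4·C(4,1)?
No

Explanation: Absorption identity k·C(n,k) = n·C(n-1,k-1). LHS = 2·10 = 20; RHS = 4·4 = 16.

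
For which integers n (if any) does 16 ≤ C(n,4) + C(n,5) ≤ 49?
6

Reasoning: C(5,4)+C(5,5)=6; C(6,4)+C(6,5)=21; C(7,4)+C(7,5)=56. So valid n = 6.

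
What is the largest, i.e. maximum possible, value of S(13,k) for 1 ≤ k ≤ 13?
9,321,312

Row S(13,k) for k = 1..13 (via S(n,k) = k·S(n−1,k) + S(n−1,k−1)): 1, 4,095, 261,625, 2,532,530, 7,508,501, 9,321,312, 5,715,424, 1,899,612, 359,502, 39,325, 2,431, 78, 1. The row is unimodal; maximum at k = 6: 9,321,312.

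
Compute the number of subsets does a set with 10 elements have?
1,024

Working:
Each element can be included or excluded: 2^10 = 1,024.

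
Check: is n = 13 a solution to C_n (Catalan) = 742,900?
Yes

Explanation: C_13 = C(26,13)/(13+1) = 10,400,600/14 = 742,900, which equals 742,900.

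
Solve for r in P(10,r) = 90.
2

Solution: P(10,r) = 10·9·…·(10−r+1), a product of r factors. Multiplying down from 10: 10 = 10; 10·9 = 90 ✓ (2 factors). So r = 2.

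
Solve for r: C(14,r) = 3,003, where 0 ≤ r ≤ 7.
6
C(14,r) is increasing for 0 ≤ r ≤ 7. Stepping up (C(14,r+1) = C(14,r)·(14−r)/(r+1)): C(14,1) = 14, C(14,2) = 91, C(14,3) = 364, C(14,4) = 1,001, C(14,5) = 2,002, C(14,6) = 3,003 ✓. So r = 6.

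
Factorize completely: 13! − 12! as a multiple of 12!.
12 × 12! = 5,748,019,200

Solution: 13! − 12! = 13·12! − 12! = (13 − 1)·12! = 12 × 12! = 5,748,019,200.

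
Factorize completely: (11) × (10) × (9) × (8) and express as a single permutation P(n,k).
P(11,4) = 11!/(7)!

Product of 4 consecutive descending integers starting at 11: P(11,4) = 11!/7! = 7,920.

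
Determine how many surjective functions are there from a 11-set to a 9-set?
419,126,400

Solution: Onto functions = 9! × S(11,9)
First compute S(11,9) via recurrence:
Using the Stirling recurrence: S(n,k) = k·S(n-1,k) + S(n-1,k-1)
S(11,9) = 9·S(10,9) + S(10,8)
         = 9·45 + 750
         = 405 + 750
         = 1,155
Then: 362880 × 1155 = 419,126,400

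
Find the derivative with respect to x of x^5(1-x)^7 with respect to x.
5x^4(1-x)^7 - 7x^5(1-x)^6

Explanation: Product rule: 5x^{4}(1-x)^{7} + x^5·(-7)(1-x)^{6}.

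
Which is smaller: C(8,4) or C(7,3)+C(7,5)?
C(7,3)+C(7,5)

Working:
C(8,4)=70; C(7,3)+C(7,5)=35+21=56.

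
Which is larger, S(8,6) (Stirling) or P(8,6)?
P(8,6)

Solution: S(8,6) = 6·S(7,6) + S(7,5) = 6·21 + 140 = 266; P(8,6) = 20,160.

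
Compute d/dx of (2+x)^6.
Using the power rule: d/dx (2+x)^6 = 6(2+x)^{5}.

Answer: 6(2+x)^5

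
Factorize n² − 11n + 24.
(n − 3)(n − 8)

Seek roots whose sum is 11 and product is 24: (3, 8). So n² − 11n + 24 = (n − 3)(n − 8).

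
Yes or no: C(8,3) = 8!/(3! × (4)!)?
No

Solution: The correct denominator is 3!×5!, giving C(8,3) = 56; the stated RHS is 8!/(3!×4!) = 280 ≠ 56, so the statement does not hold.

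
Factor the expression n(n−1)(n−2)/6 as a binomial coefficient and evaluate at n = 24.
C(n,3); C(24,3) = 2,024

Reasoning: n(n−1)(n−2)/6 = n!/(3!(n−3)!) = C(n,3). At n = 24: C(24,3) = 2,024.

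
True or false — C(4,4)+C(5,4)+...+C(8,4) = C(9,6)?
False

Reasoning: Hockey stick identity gives Σ = C(9,5) = 126; RHS C(9,6) = 84.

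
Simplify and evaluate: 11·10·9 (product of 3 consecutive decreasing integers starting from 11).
990

Reasoning: This is P(11,3) = 11!/(8)! = 990.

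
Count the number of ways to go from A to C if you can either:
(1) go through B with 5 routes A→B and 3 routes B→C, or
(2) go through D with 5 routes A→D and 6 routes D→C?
Route via B: 5×3=15. Route via D: 5×6=30. Total: 45.

Answer: 45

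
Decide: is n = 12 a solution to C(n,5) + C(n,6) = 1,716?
Yes

Reasoning: C(12,5) + C(12,6) = 792 + 924 = 1,716, which equals 1,716.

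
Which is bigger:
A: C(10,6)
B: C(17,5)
B
A=C(10,6)=210, B=C(17,5)=6,188.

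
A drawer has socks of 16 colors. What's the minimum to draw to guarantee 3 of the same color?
Worst case: 2 of each = 32. One more: 33.
Final answer: 33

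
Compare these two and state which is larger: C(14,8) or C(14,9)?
C(14,8)=3,003, C(14,9)=2,002.
Final answer: C(14,8)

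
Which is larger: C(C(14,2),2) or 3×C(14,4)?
C(C(14,2),2)

Explanation: C(C(14,2),2)=4,095, 3×C(14,4)=3,003.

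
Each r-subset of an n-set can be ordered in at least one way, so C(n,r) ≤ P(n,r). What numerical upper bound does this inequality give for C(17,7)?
98,017,920

Working:
P(17,7) = 17·16·15·14·13·12·11 = 98,017,920, so C(17,7) ≤ 98,017,920. (The bound is loose by a factor of 7! = 5,040: C(17,7) = 98,017,920/5,040 = 19,448.)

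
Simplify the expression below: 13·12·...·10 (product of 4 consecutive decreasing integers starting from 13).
17,160

Working:
This is P(13,4) = 13!/(9)! = 17,160.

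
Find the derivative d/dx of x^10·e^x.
Product rule: d/dx[x^10]·e^x + x^10·d/dx[e^x] = 10x^{9}e^x + x^10e^x.

Answer: (10x^9 + x^10)e^x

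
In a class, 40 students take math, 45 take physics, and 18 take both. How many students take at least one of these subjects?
67

|A∪B| = |A|+|B|-|A∩B| = 40+45-18 = 67.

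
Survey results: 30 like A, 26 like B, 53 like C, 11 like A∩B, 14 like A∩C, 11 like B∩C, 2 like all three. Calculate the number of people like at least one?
75

Solution: |A∪B∪C| = 30+26+53-11-14-11+2 = 75.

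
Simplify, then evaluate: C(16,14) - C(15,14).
105

C(16,14) - C(15,14) = C(15,13) = 105.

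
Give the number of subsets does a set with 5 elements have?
Each element can be included or excluded: 2^5 = 32.

Answer: 32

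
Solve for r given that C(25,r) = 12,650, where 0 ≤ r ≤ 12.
4

Reasoning: C(25,r) is increasing for 0 ≤ r ≤ 12. Stepping up (C(25,r+1) = C(25,r)·(25−r)/(r+1)): C(25,1) = 25, C(25,2) = 300, C(25,3) = 2,300, C(25,4) = 12,650 ✓. So r = 4.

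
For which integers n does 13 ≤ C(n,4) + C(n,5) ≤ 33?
6

Working:
C(5,4)+C(5,5)=6; C(6,4)+C(6,5)=21; C(7,4)+C(7,5)=56. So valid n = 6.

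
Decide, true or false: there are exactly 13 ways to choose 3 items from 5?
False

Reasoning: C(5,3) = 10 ≠ 13.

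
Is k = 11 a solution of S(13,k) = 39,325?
S(13,11) = 11·S(12,11) + S(12,10) = 11·66 + 1,705 = 2,431, which does not equal 39,325.
Final answer: No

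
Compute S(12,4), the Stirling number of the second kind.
Using the Stirling recurrence: S(n,k) = k·S(n-1,k) + S(n-1,k-1)
S(12,4) = 4·S(11,4) + S(11,3)
         = 4·145750 + 28501
         = 583000 + 28501
         = 611,501

Answer: 611,501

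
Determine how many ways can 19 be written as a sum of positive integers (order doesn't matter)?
490

Explanation: Pentagonal recurrence p(n) = p(n−1) + p(n−2) − p(n−5) − p(n−7) + …: p(19) = p(18) + p(17) − p(14) − p(12) + p(7) + p(4) = 385 + 297 − 135 − 77 + 15 + 5 = 490.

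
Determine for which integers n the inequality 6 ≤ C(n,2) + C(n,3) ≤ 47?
C(3,2)+C(3,3)=4; C(4,2)+C(4,3)=10; C(5,2)+C(5,3)=20; C(6,2)+C(6,3)=35; C(7,2)+C(7,3)=56. So valid n = 4, 5, 6.
Final answer: 4, 5, 6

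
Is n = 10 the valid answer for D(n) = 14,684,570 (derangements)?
No

D(10) = (10-1)·[D(9) + D(8)] = 9·[133,496 + 14,833] = 1,334,961, which does not equal 14,684,570.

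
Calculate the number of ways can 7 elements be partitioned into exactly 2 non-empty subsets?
This equals S(7,2), the Stirling number of the 2nd kind.
Using the Stirling recurrence: S(n,k) = k·S(n-1,k) + S(n-1,k-1)
S(7,2) = 2·S(6,2) + S(6,1)
         = 2·31 + 1
         = 62 + 1
         = 63

Answer: 63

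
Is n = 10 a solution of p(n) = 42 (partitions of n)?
Pentagonal recurrence p(n) = p(n−1) + p(n−2) − p(n−5) − p(n−7) + …: p(10) = p(9) + p(8) − p(5) − p(3) = 30 + 22 − 7 − 3 = 42, which equals 42.
Final answer: Yes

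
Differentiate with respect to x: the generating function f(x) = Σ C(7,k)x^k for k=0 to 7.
Term-by-term differentiation gives Σ k·C(7,k)x^{k-1} for k=1 to 7.

Answer: Σ k·C(7,k)x^(k-1) for k=1 to 7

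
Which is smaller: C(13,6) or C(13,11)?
C(13,6)=1,716, C(13,11)=78.
Final answer: C(13,11)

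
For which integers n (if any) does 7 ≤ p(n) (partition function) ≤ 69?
5, 6, 7, 8, 9, 10, 11

Working:
Tabulating p(n) via p(n) = p(n−1) + p(n−2) − p(n−5) − p(n−7) + …: p(4)=5; p(5)=7; p(6)=11; p(7)=15; p(8)=22; p(9)=30; p(10)=42; p(11)=56; p(12)=77. So valid n = 5, 6, 7, 8, 9, 10, 11.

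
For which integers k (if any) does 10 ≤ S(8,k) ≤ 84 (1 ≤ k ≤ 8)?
S(8,1)=1; S(8,2)=127; S(8,3)=966; S(8,4)=1,701; S(8,5)=1,050; S(8,6)=266; S(8,7)=28; S(8,8)=1. So valid k = 7.
Final answer: 7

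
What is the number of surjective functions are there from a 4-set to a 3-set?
36

Onto functions = 3! × S(4,3)
First compute S(4,3) via recurrence:
Using the Stirling recurrence: S(n,k) = k·S(n-1,k) + S(n-1,k-1)
S(4,3) = 3·S(3,3) + S(3,2)
         = 3·1 + 3
         = 3 + 3
         = 6
Then: 6 × 6 = 36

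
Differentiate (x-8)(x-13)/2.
(2x - 21)/2

Solution: d/dx[(x-8)(x-13)] = (x-13) + (x-8) = 2x - 21. Dividing by 2 gives (2x - 21)/2.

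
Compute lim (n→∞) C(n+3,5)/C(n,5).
1

Both numerator and denominator grow as n^5/5! for large n, so the ratio → 1.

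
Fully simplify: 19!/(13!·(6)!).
27,132

This is C(19,13) = 27,132.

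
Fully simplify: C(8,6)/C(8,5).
1/2

Working:
C(n,k+1)/C(n,k) = (n−k)/(k+1). Here (8−5)/(5+1) = 3/6 = 1/2.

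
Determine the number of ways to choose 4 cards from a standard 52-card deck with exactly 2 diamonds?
57,798

13 diamonds and 39 non-diamonds: C(13,2) × C(39,2) = 78 × 741 = 57,798.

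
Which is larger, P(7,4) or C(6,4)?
P(7,4)=840, C(6,4)=15.

Answer: P(7,4)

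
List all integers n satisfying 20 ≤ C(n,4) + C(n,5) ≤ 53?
6

Solution: C(5,4)+C(5,5)=6; C(6,4)+C(6,5)=21; C(7,4)+C(7,5)=56. So valid n = 6.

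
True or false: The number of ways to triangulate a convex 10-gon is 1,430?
True

Reasoning: Triangulations of a convex 10-gon are counted by the Catalan number C_8: C_8 = C(16,8)/(8+1) = 12,870/9 = 1,430.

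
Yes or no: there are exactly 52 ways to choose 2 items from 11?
C(11,2) = 55 ≠ 52.
Final answer: No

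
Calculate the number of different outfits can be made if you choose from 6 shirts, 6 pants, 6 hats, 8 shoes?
1,728

Explanation: By the multiplication principle: 6 × 6 × 6 × 8 = 1,728.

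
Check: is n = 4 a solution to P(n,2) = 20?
No

Working:
P(4,2) = 4·3 = 12, which does not equal 20.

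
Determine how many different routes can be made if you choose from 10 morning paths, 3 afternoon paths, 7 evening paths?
210

Explanation: By the multiplication principle: 10 × 3 × 7 = 210.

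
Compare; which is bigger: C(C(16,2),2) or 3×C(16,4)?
C(C(16,2),2)
C(C(16,2),2)=7,140, 3×C(16,4)=5,460.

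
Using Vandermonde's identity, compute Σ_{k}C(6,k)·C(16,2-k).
231

Working:
= C(6+16,2) = C(22,2) = 231.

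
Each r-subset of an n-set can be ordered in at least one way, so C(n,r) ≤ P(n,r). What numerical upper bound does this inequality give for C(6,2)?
30
P(6,2) = 6·5 = 30, so C(6,2) ≤ 30. (The bound is loose by a factor of 2! = 2: C(6,2) = 30/2 = 15.)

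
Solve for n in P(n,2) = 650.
26
P(n,2) = n(n−1) is increasing in n; n(n−1) ≈ (n−0.5)^2 = 650 gives n ≈ 26.0. Check: P(24,2) = 552, P(25,2) = 600, P(26,2) = 650 ✓. So n = 26.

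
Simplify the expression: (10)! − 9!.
3,265,920

Reasoning: (10)! − 9! = (10)·9! − 9! = (10−1)·9! = 9·9! = 3,265,920.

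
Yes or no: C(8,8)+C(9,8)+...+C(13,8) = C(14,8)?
No

Hockey stick identity gives Σ = C(14,9) = 2,002; RHS C(14,8) = 3,003.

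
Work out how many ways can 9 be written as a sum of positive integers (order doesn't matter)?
Pentagonal recurrence p(n) = p(n−1) + p(n−2) − p(n−5) − p(n−7) + …: p(9) = p(8) + p(7) − p(4) − p(2) = 22 + 15 − 5 − 2 = 30.
Final answer: 30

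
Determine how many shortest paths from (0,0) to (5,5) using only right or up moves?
252
Choose 5 rights from 10 moves: C(10,5) = 252.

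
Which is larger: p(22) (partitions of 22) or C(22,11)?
C(22,11)

Reasoning: Pentagonal recurrence p(n) = p(n−1) + p(n−2) − p(n−5) − p(n−7) + …: p(22) = p(21) + p(20) − p(17) − p(15) + p(10) + p(7) − p(0) = 792 + 627 − 297 − 176 + 42 + 15 − 1 = 1,002; C(22,11) = 705,432.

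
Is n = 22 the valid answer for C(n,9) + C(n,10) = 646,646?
No

Reasoning: C(22,9) + C(22,10) = 497,420 + 646,646 = 1,144,066, which does not equal 646,646.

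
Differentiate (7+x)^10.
10(7+x)^9
Using the power rule: d/dx (7+x)^10 = 10(7+x)^{9}.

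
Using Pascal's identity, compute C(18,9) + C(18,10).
92,378

C(18,9) + C(18,10) = C(19,10) = 92,378.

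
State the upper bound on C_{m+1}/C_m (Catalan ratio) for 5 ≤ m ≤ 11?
46/13

C_{m+1}/C_m = 2(2m+1)/(m+2), which increases with m. Maximum at m = 11: 2·23/13 = 46/13.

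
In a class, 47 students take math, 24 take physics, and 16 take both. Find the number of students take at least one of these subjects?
55

Explanation: |A∪B| = |A|+|B|-|A∩B| = 47+24-16 = 55.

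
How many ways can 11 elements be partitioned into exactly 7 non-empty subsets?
63,987

Working:
This equals S(11,7), the Stirling number of the 2nd kind.
Using the Stirling recurrence: S(n,k) = k·S(n-1,k) + S(n-1,k-1)
S(11,7) = 7·S(10,7) + S(10,6)
         = 7·5880 + 22827
         = 41160 + 22827
         = 63,987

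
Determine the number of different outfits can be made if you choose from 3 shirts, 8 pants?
24

Solution: By the multiplication principle: 3 × 8 = 24.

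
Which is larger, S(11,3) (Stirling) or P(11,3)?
S(11,3)

Working:
S(11,3) = 3·S(10,3) + S(10,2) = 3·9,330 + 511 = 28,501; P(11,3) = 990.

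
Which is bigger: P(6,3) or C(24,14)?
C(24,14)

Reasoning: P(6,3)=120, C(24,14)=1,961,256.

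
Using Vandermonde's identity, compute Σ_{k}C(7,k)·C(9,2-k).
120
= C(7+9,2) = C(16,2) = 120.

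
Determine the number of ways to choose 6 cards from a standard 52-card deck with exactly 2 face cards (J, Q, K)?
6,031,740

Explanation: 12 face cards and 40 non-face cards: C(12,2) × C(40,4) = 66 × 91,390 = 6,031,740.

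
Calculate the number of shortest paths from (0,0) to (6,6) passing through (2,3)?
350

To (2,3): C(5,2)=10. From there: C(7,4)=35. Total: 350.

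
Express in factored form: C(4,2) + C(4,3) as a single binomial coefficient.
C(5,3)
By Pascal's identity: C(4,2) + C(4,3) = C(5,3) = 10.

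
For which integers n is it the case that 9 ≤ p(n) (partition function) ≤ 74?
6, 7, 8, 9, 10, 11

Working:
Tabulating p(n) via p(n) = p(n−1) + p(n−2) − p(n−5) − p(n−7) + …: p(5)=7; p(6)=11; p(7)=15; p(8)=22; p(9)=30; p(10)=42; p(11)=56; p(12)=77. So valid n = 6, 7, 8, 9, 10, 11.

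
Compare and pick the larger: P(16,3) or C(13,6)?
P(16,3)

Solution: P(16,3)=3,360, C(13,6)=1,716.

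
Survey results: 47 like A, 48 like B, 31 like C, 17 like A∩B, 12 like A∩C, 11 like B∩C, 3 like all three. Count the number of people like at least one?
89

Solution: |A∪B∪C| = 47+48+31-17-12-11+3 = 89.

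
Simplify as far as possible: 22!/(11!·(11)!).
705,432
This is C(22,11) = 705,432.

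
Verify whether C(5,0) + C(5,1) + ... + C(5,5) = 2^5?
Binomial theorem with x = y = 1: Σ C(5,i) = (1+1)^5 = 2^5 = 32. The statement holds.

Answer: True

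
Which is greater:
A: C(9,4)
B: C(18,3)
B
A=C(9,4)=126, B=C(18,3)=816.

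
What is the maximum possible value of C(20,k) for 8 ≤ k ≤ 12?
C(20,k) is maximised at the centre of the row: C(20,10) = 184,756.

Answer: 184,756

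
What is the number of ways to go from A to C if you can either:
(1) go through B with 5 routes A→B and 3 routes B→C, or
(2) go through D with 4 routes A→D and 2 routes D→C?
23

Solution: Route via B: 5×3=15. Route via D: 4×2=8. Total: 23.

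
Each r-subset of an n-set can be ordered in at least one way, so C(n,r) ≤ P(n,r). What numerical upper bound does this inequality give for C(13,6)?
1,235,520

Working:
P(13,6) = 13·12·11·10·9·8 = 1,235,520, so C(13,6) ≤ 1,235,520. (The bound is loose by a factor of 6! = 720: C(13,6) = 1,235,520/720 = 1,716.)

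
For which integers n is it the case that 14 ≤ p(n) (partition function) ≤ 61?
7, 8, 9, 10, 11

Tabulating p(n) via p(n) = p(n−1) + p(n−2) − p(n−5) − p(n−7) + …: p(6)=11; p(7)=15; p(8)=22; p(9)=30; p(10)=42; p(11)=56; p(12)=77. So valid n = 7, 8, 9, 10, 11.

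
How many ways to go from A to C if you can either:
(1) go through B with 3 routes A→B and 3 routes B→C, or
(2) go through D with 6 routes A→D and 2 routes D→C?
Route via B: 3×3=9. Route via D: 6×2=12. Total: 21.

Answer: 21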